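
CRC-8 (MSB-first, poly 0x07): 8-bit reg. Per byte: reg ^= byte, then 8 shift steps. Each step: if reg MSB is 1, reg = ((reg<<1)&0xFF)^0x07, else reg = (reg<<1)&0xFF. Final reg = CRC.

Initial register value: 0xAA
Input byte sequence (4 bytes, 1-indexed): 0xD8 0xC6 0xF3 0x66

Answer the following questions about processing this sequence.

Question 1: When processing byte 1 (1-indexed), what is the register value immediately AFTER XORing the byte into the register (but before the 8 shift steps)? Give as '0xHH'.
Answer: 0x72

Derivation:
Register before byte 1: 0xAA
Byte 1: 0xD8
0xAA XOR 0xD8 = 0x72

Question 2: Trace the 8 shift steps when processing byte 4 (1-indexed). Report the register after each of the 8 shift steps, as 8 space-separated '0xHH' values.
Answer: 0x21 0x42 0x84 0x0F 0x1E 0x3C 0x78 0xF0

Derivation:
After byte 1 (0xD8): reg=0x59
After byte 2 (0xC6): reg=0xD4
After byte 3 (0xF3): reg=0xF5
Register before byte 4: 0xF5
After XOR with byte 0x66: 0x93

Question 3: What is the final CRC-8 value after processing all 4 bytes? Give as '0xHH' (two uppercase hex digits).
After byte 1 (0xD8): reg=0x59
After byte 2 (0xC6): reg=0xD4
After byte 3 (0xF3): reg=0xF5
After byte 4 (0x66): reg=0xF0

Answer: 0xF0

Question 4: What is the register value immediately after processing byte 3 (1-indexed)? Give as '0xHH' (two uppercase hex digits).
Answer: 0xF5

Derivation:
After byte 1 (0xD8): reg=0x59
After byte 2 (0xC6): reg=0xD4
After byte 3 (0xF3): reg=0xF5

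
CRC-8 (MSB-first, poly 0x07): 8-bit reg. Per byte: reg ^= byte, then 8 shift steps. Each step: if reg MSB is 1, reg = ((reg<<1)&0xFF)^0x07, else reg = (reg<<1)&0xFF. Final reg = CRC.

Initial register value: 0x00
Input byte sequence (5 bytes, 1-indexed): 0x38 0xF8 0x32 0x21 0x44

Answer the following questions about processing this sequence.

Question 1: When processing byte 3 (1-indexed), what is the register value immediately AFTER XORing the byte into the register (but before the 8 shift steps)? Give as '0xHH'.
Register before byte 3: 0xB7
Byte 3: 0x32
0xB7 XOR 0x32 = 0x85

Answer: 0x85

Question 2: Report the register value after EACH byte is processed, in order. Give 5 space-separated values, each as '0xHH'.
0xA8 0xB7 0x92 0x10 0xAB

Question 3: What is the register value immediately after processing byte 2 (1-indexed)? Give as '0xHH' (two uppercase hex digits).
After byte 1 (0x38): reg=0xA8
After byte 2 (0xF8): reg=0xB7

Answer: 0xB7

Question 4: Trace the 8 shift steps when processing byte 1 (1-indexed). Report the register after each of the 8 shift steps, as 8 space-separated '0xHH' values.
Register before byte 1: 0x00
After XOR with byte 0x38: 0x38

Answer: 0x70 0xE0 0xC7 0x89 0x15 0x2A 0x54 0xA8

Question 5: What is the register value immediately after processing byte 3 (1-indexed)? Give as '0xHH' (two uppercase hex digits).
After byte 1 (0x38): reg=0xA8
After byte 2 (0xF8): reg=0xB7
After byte 3 (0x32): reg=0x92

Answer: 0x92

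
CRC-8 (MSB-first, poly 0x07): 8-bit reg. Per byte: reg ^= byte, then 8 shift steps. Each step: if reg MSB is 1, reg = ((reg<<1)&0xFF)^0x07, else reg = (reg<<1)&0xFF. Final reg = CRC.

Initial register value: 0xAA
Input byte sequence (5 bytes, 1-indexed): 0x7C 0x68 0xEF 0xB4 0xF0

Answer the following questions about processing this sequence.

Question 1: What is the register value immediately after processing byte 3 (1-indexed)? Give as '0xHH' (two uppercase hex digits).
After byte 1 (0x7C): reg=0x2C
After byte 2 (0x68): reg=0xDB
After byte 3 (0xEF): reg=0x8C

Answer: 0x8C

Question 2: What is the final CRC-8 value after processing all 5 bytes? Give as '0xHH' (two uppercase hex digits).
Answer: 0x8F

Derivation:
After byte 1 (0x7C): reg=0x2C
After byte 2 (0x68): reg=0xDB
After byte 3 (0xEF): reg=0x8C
After byte 4 (0xB4): reg=0xA8
After byte 5 (0xF0): reg=0x8F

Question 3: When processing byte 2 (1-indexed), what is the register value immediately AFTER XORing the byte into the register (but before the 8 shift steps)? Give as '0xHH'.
Answer: 0x44

Derivation:
Register before byte 2: 0x2C
Byte 2: 0x68
0x2C XOR 0x68 = 0x44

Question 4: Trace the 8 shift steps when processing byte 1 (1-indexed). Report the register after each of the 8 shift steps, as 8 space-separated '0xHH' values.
Answer: 0xAB 0x51 0xA2 0x43 0x86 0x0B 0x16 0x2C

Derivation:
Register before byte 1: 0xAA
After XOR with byte 0x7C: 0xD6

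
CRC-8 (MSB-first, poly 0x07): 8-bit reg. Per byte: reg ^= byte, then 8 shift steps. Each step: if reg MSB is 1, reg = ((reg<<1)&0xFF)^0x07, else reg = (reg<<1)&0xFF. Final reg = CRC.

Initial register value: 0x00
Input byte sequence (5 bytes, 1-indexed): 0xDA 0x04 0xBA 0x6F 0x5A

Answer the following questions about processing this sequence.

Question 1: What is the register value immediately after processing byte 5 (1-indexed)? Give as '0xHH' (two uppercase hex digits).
Answer: 0x32

Derivation:
After byte 1 (0xDA): reg=0x08
After byte 2 (0x04): reg=0x24
After byte 3 (0xBA): reg=0xD3
After byte 4 (0x6F): reg=0x3D
After byte 5 (0x5A): reg=0x32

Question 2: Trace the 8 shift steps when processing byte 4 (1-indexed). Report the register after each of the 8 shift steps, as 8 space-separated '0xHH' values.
After byte 1 (0xDA): reg=0x08
After byte 2 (0x04): reg=0x24
After byte 3 (0xBA): reg=0xD3
Register before byte 4: 0xD3
After XOR with byte 0x6F: 0xBC

Answer: 0x7F 0xFE 0xFB 0xF1 0xE5 0xCD 0x9D 0x3D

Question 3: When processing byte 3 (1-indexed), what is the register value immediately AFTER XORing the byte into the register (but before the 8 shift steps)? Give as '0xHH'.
Answer: 0x9E

Derivation:
Register before byte 3: 0x24
Byte 3: 0xBA
0x24 XOR 0xBA = 0x9E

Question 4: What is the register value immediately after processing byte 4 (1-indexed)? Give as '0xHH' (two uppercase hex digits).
After byte 1 (0xDA): reg=0x08
After byte 2 (0x04): reg=0x24
After byte 3 (0xBA): reg=0xD3
After byte 4 (0x6F): reg=0x3D

Answer: 0x3D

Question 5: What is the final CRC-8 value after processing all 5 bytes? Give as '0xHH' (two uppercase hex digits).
Answer: 0x32

Derivation:
After byte 1 (0xDA): reg=0x08
After byte 2 (0x04): reg=0x24
After byte 3 (0xBA): reg=0xD3
After byte 4 (0x6F): reg=0x3D
After byte 5 (0x5A): reg=0x32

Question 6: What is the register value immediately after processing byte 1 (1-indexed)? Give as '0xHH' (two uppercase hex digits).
After byte 1 (0xDA): reg=0x08

Answer: 0x08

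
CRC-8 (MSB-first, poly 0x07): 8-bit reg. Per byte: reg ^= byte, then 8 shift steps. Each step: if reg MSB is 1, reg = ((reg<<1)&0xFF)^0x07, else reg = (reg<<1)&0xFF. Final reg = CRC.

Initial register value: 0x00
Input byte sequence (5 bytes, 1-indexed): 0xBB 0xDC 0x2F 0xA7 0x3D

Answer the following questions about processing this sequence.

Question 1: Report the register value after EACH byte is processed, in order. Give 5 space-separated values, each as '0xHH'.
0x28 0xC2 0x8D 0xD6 0x9F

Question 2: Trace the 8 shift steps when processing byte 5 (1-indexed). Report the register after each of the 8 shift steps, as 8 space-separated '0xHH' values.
After byte 1 (0xBB): reg=0x28
After byte 2 (0xDC): reg=0xC2
After byte 3 (0x2F): reg=0x8D
After byte 4 (0xA7): reg=0xD6
Register before byte 5: 0xD6
After XOR with byte 0x3D: 0xEB

Answer: 0xD1 0xA5 0x4D 0x9A 0x33 0x66 0xCC 0x9F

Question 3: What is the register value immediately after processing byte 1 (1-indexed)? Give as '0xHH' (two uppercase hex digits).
Answer: 0x28

Derivation:
After byte 1 (0xBB): reg=0x28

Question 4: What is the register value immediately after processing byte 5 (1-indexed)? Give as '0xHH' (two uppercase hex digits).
After byte 1 (0xBB): reg=0x28
After byte 2 (0xDC): reg=0xC2
After byte 3 (0x2F): reg=0x8D
After byte 4 (0xA7): reg=0xD6
After byte 5 (0x3D): reg=0x9F

Answer: 0x9F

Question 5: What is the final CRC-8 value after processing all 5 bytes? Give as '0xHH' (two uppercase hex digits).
Answer: 0x9F

Derivation:
After byte 1 (0xBB): reg=0x28
After byte 2 (0xDC): reg=0xC2
After byte 3 (0x2F): reg=0x8D
After byte 4 (0xA7): reg=0xD6
After byte 5 (0x3D): reg=0x9F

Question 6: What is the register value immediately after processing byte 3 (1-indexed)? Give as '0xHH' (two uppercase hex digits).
Answer: 0x8D

Derivation:
After byte 1 (0xBB): reg=0x28
After byte 2 (0xDC): reg=0xC2
After byte 3 (0x2F): reg=0x8D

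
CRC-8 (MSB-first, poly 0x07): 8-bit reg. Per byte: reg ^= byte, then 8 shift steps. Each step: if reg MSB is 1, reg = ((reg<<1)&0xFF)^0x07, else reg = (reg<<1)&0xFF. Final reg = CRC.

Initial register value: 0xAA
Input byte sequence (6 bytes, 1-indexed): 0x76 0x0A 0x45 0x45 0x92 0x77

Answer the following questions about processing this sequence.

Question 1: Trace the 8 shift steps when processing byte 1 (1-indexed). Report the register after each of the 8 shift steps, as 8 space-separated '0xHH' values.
Register before byte 1: 0xAA
After XOR with byte 0x76: 0xDC

Answer: 0xBF 0x79 0xF2 0xE3 0xC1 0x85 0x0D 0x1A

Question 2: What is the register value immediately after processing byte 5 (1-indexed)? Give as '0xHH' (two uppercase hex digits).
After byte 1 (0x76): reg=0x1A
After byte 2 (0x0A): reg=0x70
After byte 3 (0x45): reg=0x8B
After byte 4 (0x45): reg=0x64
After byte 5 (0x92): reg=0xCC

Answer: 0xCC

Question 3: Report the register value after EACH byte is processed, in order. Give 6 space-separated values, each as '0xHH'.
0x1A 0x70 0x8B 0x64 0xCC 0x28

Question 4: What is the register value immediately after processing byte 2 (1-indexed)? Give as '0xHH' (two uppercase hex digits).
Answer: 0x70

Derivation:
After byte 1 (0x76): reg=0x1A
After byte 2 (0x0A): reg=0x70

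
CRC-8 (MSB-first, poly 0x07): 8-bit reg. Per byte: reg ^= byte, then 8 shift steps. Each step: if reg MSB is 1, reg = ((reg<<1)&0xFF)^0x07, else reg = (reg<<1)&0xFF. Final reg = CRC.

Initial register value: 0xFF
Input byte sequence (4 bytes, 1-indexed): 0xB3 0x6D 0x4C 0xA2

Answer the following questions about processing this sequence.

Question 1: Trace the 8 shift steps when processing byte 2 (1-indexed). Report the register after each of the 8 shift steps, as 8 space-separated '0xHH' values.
Answer: 0x1B 0x36 0x6C 0xD8 0xB7 0x69 0xD2 0xA3

Derivation:
After byte 1 (0xB3): reg=0xE3
Register before byte 2: 0xE3
After XOR with byte 0x6D: 0x8E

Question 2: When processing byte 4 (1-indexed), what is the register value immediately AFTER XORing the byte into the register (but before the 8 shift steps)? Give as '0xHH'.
Answer: 0x21

Derivation:
Register before byte 4: 0x83
Byte 4: 0xA2
0x83 XOR 0xA2 = 0x21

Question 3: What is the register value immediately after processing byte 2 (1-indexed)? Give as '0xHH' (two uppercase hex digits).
Answer: 0xA3

Derivation:
After byte 1 (0xB3): reg=0xE3
After byte 2 (0x6D): reg=0xA3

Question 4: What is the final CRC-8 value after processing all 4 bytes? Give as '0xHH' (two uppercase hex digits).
Answer: 0xE7

Derivation:
After byte 1 (0xB3): reg=0xE3
After byte 2 (0x6D): reg=0xA3
After byte 3 (0x4C): reg=0x83
After byte 4 (0xA2): reg=0xE7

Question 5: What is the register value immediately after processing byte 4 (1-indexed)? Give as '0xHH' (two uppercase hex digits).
Answer: 0xE7

Derivation:
After byte 1 (0xB3): reg=0xE3
After byte 2 (0x6D): reg=0xA3
After byte 3 (0x4C): reg=0x83
After byte 4 (0xA2): reg=0xE7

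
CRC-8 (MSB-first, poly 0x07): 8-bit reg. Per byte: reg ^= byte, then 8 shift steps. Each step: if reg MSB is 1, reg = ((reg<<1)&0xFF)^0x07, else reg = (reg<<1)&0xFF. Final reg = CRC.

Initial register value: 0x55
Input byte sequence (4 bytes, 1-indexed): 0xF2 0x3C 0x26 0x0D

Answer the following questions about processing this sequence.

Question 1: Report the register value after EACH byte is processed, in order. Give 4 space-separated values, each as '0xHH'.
0x7C 0xC7 0xA9 0x75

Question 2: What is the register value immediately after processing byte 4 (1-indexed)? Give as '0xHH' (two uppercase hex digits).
Answer: 0x75

Derivation:
After byte 1 (0xF2): reg=0x7C
After byte 2 (0x3C): reg=0xC7
After byte 3 (0x26): reg=0xA9
After byte 4 (0x0D): reg=0x75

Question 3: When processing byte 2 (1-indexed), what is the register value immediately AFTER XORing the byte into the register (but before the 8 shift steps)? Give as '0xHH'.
Answer: 0x40

Derivation:
Register before byte 2: 0x7C
Byte 2: 0x3C
0x7C XOR 0x3C = 0x40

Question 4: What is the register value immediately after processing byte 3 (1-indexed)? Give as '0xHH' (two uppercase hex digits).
After byte 1 (0xF2): reg=0x7C
After byte 2 (0x3C): reg=0xC7
After byte 3 (0x26): reg=0xA9

Answer: 0xA9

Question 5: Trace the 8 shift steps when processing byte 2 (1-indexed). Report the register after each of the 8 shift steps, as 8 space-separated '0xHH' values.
Answer: 0x80 0x07 0x0E 0x1C 0x38 0x70 0xE0 0xC7

Derivation:
After byte 1 (0xF2): reg=0x7C
Register before byte 2: 0x7C
After XOR with byte 0x3C: 0x40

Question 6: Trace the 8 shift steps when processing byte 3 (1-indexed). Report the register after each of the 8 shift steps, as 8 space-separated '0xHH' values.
After byte 1 (0xF2): reg=0x7C
After byte 2 (0x3C): reg=0xC7
Register before byte 3: 0xC7
After XOR with byte 0x26: 0xE1

Answer: 0xC5 0x8D 0x1D 0x3A 0x74 0xE8 0xD7 0xA9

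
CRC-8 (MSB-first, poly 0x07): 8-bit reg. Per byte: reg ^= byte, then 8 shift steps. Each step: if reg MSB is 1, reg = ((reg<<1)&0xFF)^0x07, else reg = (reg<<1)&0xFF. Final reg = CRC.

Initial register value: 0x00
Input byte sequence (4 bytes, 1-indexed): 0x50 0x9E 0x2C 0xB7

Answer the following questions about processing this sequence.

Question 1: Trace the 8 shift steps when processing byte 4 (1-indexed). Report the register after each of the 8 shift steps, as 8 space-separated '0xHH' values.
Answer: 0xC0 0x87 0x09 0x12 0x24 0x48 0x90 0x27

Derivation:
After byte 1 (0x50): reg=0xB7
After byte 2 (0x9E): reg=0xDF
After byte 3 (0x2C): reg=0xD7
Register before byte 4: 0xD7
After XOR with byte 0xB7: 0x60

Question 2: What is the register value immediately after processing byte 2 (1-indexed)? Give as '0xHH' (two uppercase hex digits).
After byte 1 (0x50): reg=0xB7
After byte 2 (0x9E): reg=0xDF

Answer: 0xDF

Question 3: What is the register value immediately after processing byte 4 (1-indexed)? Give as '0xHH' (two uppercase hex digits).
After byte 1 (0x50): reg=0xB7
After byte 2 (0x9E): reg=0xDF
After byte 3 (0x2C): reg=0xD7
After byte 4 (0xB7): reg=0x27

Answer: 0x27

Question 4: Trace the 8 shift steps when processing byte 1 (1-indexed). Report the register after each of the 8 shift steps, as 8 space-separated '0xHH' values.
Answer: 0xA0 0x47 0x8E 0x1B 0x36 0x6C 0xD8 0xB7

Derivation:
Register before byte 1: 0x00
After XOR with byte 0x50: 0x50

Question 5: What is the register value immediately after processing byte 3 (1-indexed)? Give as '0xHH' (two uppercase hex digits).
Answer: 0xD7

Derivation:
After byte 1 (0x50): reg=0xB7
After byte 2 (0x9E): reg=0xDF
After byte 3 (0x2C): reg=0xD7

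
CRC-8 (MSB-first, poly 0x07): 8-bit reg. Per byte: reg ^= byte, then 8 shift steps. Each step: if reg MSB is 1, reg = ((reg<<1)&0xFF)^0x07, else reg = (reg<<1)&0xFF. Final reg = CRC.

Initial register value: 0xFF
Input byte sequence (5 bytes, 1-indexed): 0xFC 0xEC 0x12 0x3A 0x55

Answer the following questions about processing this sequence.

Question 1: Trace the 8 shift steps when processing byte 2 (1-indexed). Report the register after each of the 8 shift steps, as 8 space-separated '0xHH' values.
After byte 1 (0xFC): reg=0x09
Register before byte 2: 0x09
After XOR with byte 0xEC: 0xE5

Answer: 0xCD 0x9D 0x3D 0x7A 0xF4 0xEF 0xD9 0xB5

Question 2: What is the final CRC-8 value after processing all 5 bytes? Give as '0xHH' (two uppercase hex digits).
Answer: 0x89

Derivation:
After byte 1 (0xFC): reg=0x09
After byte 2 (0xEC): reg=0xB5
After byte 3 (0x12): reg=0x7C
After byte 4 (0x3A): reg=0xD5
After byte 5 (0x55): reg=0x89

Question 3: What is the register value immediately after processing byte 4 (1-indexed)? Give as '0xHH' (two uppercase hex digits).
Answer: 0xD5

Derivation:
After byte 1 (0xFC): reg=0x09
After byte 2 (0xEC): reg=0xB5
After byte 3 (0x12): reg=0x7C
After byte 4 (0x3A): reg=0xD5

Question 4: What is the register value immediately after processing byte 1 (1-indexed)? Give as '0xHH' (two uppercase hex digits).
Answer: 0x09

Derivation:
After byte 1 (0xFC): reg=0x09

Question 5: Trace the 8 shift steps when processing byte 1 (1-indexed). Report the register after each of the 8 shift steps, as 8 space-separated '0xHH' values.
Register before byte 1: 0xFF
After XOR with byte 0xFC: 0x03

Answer: 0x06 0x0C 0x18 0x30 0x60 0xC0 0x87 0x09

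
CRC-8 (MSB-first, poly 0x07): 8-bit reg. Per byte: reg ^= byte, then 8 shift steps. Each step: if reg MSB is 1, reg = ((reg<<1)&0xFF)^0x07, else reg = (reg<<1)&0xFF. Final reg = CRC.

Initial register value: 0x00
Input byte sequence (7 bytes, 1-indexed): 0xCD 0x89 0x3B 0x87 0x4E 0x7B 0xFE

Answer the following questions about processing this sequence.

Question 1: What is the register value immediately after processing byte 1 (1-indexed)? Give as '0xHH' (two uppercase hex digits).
Answer: 0x6D

Derivation:
After byte 1 (0xCD): reg=0x6D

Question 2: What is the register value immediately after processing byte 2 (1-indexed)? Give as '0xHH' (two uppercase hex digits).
Answer: 0xB2

Derivation:
After byte 1 (0xCD): reg=0x6D
After byte 2 (0x89): reg=0xB2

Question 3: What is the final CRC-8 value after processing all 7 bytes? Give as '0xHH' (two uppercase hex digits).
After byte 1 (0xCD): reg=0x6D
After byte 2 (0x89): reg=0xB2
After byte 3 (0x3B): reg=0xB6
After byte 4 (0x87): reg=0x97
After byte 5 (0x4E): reg=0x01
After byte 6 (0x7B): reg=0x61
After byte 7 (0xFE): reg=0xD4

Answer: 0xD4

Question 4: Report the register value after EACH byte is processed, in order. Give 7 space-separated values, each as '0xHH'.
0x6D 0xB2 0xB6 0x97 0x01 0x61 0xD4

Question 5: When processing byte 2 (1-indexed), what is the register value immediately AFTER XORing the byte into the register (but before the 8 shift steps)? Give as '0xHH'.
Answer: 0xE4

Derivation:
Register before byte 2: 0x6D
Byte 2: 0x89
0x6D XOR 0x89 = 0xE4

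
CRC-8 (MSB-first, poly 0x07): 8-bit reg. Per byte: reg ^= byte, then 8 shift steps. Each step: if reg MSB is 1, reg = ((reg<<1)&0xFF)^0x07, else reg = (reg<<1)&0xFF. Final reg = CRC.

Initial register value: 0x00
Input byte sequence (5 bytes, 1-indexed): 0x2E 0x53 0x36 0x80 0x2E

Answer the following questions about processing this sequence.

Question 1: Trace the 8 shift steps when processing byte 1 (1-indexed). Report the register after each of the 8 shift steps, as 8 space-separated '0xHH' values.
Register before byte 1: 0x00
After XOR with byte 0x2E: 0x2E

Answer: 0x5C 0xB8 0x77 0xEE 0xDB 0xB1 0x65 0xCA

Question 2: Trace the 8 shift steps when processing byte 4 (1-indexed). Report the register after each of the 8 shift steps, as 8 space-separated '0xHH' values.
After byte 1 (0x2E): reg=0xCA
After byte 2 (0x53): reg=0xC6
After byte 3 (0x36): reg=0xDE
Register before byte 4: 0xDE
After XOR with byte 0x80: 0x5E

Answer: 0xBC 0x7F 0xFE 0xFB 0xF1 0xE5 0xCD 0x9D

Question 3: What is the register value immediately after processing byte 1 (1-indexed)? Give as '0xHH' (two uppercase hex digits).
Answer: 0xCA

Derivation:
After byte 1 (0x2E): reg=0xCA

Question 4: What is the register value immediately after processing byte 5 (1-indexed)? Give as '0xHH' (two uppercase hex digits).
Answer: 0x10

Derivation:
After byte 1 (0x2E): reg=0xCA
After byte 2 (0x53): reg=0xC6
After byte 3 (0x36): reg=0xDE
After byte 4 (0x80): reg=0x9D
After byte 5 (0x2E): reg=0x10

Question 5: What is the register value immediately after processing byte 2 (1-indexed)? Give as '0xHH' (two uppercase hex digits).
After byte 1 (0x2E): reg=0xCA
After byte 2 (0x53): reg=0xC6

Answer: 0xC6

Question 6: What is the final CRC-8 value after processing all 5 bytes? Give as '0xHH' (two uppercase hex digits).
After byte 1 (0x2E): reg=0xCA
After byte 2 (0x53): reg=0xC6
After byte 3 (0x36): reg=0xDE
After byte 4 (0x80): reg=0x9D
After byte 5 (0x2E): reg=0x10

Answer: 0x10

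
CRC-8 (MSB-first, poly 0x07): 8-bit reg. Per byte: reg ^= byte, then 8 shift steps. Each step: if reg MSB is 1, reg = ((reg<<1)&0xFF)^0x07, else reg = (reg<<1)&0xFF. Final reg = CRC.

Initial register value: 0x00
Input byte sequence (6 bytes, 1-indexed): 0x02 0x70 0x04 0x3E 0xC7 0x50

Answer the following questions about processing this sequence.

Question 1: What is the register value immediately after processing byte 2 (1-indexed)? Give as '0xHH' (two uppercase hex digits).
After byte 1 (0x02): reg=0x0E
After byte 2 (0x70): reg=0x7D

Answer: 0x7D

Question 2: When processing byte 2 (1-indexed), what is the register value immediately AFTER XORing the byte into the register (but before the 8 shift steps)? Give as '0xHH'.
Register before byte 2: 0x0E
Byte 2: 0x70
0x0E XOR 0x70 = 0x7E

Answer: 0x7E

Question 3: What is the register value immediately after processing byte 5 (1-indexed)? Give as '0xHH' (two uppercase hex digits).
After byte 1 (0x02): reg=0x0E
After byte 2 (0x70): reg=0x7D
After byte 3 (0x04): reg=0x68
After byte 4 (0x3E): reg=0xA5
After byte 5 (0xC7): reg=0x29

Answer: 0x29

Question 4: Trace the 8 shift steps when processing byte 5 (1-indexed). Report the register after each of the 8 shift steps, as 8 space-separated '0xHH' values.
Answer: 0xC4 0x8F 0x19 0x32 0x64 0xC8 0x97 0x29

Derivation:
After byte 1 (0x02): reg=0x0E
After byte 2 (0x70): reg=0x7D
After byte 3 (0x04): reg=0x68
After byte 4 (0x3E): reg=0xA5
Register before byte 5: 0xA5
After XOR with byte 0xC7: 0x62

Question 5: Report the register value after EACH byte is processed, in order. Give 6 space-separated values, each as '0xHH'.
0x0E 0x7D 0x68 0xA5 0x29 0x68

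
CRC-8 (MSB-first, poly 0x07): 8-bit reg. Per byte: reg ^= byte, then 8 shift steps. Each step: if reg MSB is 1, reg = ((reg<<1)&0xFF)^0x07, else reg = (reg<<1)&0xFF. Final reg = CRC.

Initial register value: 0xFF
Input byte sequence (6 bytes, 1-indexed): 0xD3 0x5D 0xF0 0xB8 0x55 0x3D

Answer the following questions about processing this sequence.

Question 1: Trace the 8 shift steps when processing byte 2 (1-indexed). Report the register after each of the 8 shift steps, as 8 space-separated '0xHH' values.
Answer: 0x35 0x6A 0xD4 0xAF 0x59 0xB2 0x63 0xC6

Derivation:
After byte 1 (0xD3): reg=0xC4
Register before byte 2: 0xC4
After XOR with byte 0x5D: 0x99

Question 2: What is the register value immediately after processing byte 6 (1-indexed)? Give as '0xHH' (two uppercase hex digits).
Answer: 0x98

Derivation:
After byte 1 (0xD3): reg=0xC4
After byte 2 (0x5D): reg=0xC6
After byte 3 (0xF0): reg=0x82
After byte 4 (0xB8): reg=0xA6
After byte 5 (0x55): reg=0xD7
After byte 6 (0x3D): reg=0x98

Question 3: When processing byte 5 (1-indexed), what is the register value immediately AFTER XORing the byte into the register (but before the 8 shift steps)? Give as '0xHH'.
Answer: 0xF3

Derivation:
Register before byte 5: 0xA6
Byte 5: 0x55
0xA6 XOR 0x55 = 0xF3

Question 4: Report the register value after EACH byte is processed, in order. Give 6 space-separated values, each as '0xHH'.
0xC4 0xC6 0x82 0xA6 0xD7 0x98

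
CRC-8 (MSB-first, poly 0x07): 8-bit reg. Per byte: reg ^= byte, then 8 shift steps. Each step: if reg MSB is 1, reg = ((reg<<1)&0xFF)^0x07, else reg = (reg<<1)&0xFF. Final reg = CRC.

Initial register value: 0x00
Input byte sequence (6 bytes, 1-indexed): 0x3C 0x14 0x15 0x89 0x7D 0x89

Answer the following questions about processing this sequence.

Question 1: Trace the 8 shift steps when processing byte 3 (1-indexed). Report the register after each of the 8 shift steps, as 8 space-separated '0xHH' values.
After byte 1 (0x3C): reg=0xB4
After byte 2 (0x14): reg=0x69
Register before byte 3: 0x69
After XOR with byte 0x15: 0x7C

Answer: 0xF8 0xF7 0xE9 0xD5 0xAD 0x5D 0xBA 0x73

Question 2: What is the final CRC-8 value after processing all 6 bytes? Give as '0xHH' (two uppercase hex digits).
After byte 1 (0x3C): reg=0xB4
After byte 2 (0x14): reg=0x69
After byte 3 (0x15): reg=0x73
After byte 4 (0x89): reg=0xE8
After byte 5 (0x7D): reg=0xE2
After byte 6 (0x89): reg=0x16

Answer: 0x16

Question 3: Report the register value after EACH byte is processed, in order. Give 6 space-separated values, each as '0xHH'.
0xB4 0x69 0x73 0xE8 0xE2 0x16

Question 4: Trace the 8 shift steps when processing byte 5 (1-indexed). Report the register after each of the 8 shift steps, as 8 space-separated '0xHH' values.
After byte 1 (0x3C): reg=0xB4
After byte 2 (0x14): reg=0x69
After byte 3 (0x15): reg=0x73
After byte 4 (0x89): reg=0xE8
Register before byte 5: 0xE8
After XOR with byte 0x7D: 0x95

Answer: 0x2D 0x5A 0xB4 0x6F 0xDE 0xBB 0x71 0xE2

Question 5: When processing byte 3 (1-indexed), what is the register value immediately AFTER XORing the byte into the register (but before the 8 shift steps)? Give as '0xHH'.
Register before byte 3: 0x69
Byte 3: 0x15
0x69 XOR 0x15 = 0x7C

Answer: 0x7C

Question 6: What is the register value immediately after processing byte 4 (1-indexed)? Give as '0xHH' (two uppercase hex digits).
Answer: 0xE8

Derivation:
After byte 1 (0x3C): reg=0xB4
After byte 2 (0x14): reg=0x69
After byte 3 (0x15): reg=0x73
After byte 4 (0x89): reg=0xE8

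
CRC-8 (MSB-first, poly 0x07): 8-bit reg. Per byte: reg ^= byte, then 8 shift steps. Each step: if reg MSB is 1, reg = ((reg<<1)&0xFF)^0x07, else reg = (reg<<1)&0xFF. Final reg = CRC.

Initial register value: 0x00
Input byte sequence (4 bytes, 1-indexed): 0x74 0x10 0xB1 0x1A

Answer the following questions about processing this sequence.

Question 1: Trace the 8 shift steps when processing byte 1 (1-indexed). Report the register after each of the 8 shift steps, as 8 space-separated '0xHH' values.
Register before byte 1: 0x00
After XOR with byte 0x74: 0x74

Answer: 0xE8 0xD7 0xA9 0x55 0xAA 0x53 0xA6 0x4B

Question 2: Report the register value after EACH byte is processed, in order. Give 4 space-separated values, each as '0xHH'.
0x4B 0x86 0x85 0xD4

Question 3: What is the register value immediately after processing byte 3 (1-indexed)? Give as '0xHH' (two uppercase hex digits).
Answer: 0x85

Derivation:
After byte 1 (0x74): reg=0x4B
After byte 2 (0x10): reg=0x86
After byte 3 (0xB1): reg=0x85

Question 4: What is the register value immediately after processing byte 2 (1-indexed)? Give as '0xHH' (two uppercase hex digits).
Answer: 0x86

Derivation:
After byte 1 (0x74): reg=0x4B
After byte 2 (0x10): reg=0x86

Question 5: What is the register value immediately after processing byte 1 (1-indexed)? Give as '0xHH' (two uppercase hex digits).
After byte 1 (0x74): reg=0x4B

Answer: 0x4B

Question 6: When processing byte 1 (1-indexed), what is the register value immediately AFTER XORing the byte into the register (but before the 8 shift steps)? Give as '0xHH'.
Answer: 0x74

Derivation:
Register before byte 1: 0x00
Byte 1: 0x74
0x00 XOR 0x74 = 0x74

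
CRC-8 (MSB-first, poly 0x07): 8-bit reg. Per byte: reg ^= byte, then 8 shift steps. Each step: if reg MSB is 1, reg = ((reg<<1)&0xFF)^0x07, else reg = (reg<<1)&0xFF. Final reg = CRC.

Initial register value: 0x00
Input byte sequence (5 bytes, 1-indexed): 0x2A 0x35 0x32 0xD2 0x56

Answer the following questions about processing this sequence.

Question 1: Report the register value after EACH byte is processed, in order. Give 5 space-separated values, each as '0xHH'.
0xD6 0xA7 0xE2 0x90 0x5C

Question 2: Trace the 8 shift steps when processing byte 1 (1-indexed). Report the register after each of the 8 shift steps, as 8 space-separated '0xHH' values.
Answer: 0x54 0xA8 0x57 0xAE 0x5B 0xB6 0x6B 0xD6

Derivation:
Register before byte 1: 0x00
After XOR with byte 0x2A: 0x2A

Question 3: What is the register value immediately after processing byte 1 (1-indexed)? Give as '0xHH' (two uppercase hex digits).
After byte 1 (0x2A): reg=0xD6

Answer: 0xD6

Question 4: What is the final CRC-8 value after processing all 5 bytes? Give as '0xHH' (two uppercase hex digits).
After byte 1 (0x2A): reg=0xD6
After byte 2 (0x35): reg=0xA7
After byte 3 (0x32): reg=0xE2
After byte 4 (0xD2): reg=0x90
After byte 5 (0x56): reg=0x5C

Answer: 0x5C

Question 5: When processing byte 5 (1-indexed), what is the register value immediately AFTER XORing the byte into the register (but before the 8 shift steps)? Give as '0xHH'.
Register before byte 5: 0x90
Byte 5: 0x56
0x90 XOR 0x56 = 0xC6

Answer: 0xC6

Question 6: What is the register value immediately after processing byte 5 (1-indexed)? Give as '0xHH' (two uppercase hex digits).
After byte 1 (0x2A): reg=0xD6
After byte 2 (0x35): reg=0xA7
After byte 3 (0x32): reg=0xE2
After byte 4 (0xD2): reg=0x90
After byte 5 (0x56): reg=0x5C

Answer: 0x5C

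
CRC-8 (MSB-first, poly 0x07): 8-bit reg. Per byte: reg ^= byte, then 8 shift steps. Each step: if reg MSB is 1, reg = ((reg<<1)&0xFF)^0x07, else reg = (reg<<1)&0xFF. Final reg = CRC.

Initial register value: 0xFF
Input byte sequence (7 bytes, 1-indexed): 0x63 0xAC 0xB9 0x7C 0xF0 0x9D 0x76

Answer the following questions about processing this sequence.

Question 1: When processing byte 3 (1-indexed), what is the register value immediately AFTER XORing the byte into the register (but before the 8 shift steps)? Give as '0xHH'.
Register before byte 3: 0x50
Byte 3: 0xB9
0x50 XOR 0xB9 = 0xE9

Answer: 0xE9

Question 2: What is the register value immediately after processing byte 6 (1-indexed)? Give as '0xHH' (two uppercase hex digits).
After byte 1 (0x63): reg=0xDD
After byte 2 (0xAC): reg=0x50
After byte 3 (0xB9): reg=0x91
After byte 4 (0x7C): reg=0x8D
After byte 5 (0xF0): reg=0x74
After byte 6 (0x9D): reg=0x91

Answer: 0x91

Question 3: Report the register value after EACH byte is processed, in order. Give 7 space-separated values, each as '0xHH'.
0xDD 0x50 0x91 0x8D 0x74 0x91 0xBB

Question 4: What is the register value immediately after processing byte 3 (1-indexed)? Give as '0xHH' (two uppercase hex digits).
After byte 1 (0x63): reg=0xDD
After byte 2 (0xAC): reg=0x50
After byte 3 (0xB9): reg=0x91

Answer: 0x91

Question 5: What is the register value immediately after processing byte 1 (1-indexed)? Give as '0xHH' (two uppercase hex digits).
After byte 1 (0x63): reg=0xDD

Answer: 0xDD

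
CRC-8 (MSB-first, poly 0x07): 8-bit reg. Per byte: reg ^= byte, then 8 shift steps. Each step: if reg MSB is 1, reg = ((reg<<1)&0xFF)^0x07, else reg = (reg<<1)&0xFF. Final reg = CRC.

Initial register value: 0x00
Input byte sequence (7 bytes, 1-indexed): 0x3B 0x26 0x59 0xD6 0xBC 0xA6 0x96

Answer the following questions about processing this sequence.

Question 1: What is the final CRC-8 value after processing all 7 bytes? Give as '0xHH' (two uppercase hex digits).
After byte 1 (0x3B): reg=0xA1
After byte 2 (0x26): reg=0x9C
After byte 3 (0x59): reg=0x55
After byte 4 (0xD6): reg=0x80
After byte 5 (0xBC): reg=0xB4
After byte 6 (0xA6): reg=0x7E
After byte 7 (0x96): reg=0x96

Answer: 0x96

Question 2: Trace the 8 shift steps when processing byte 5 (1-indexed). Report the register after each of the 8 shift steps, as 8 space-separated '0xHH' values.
Answer: 0x78 0xF0 0xE7 0xC9 0x95 0x2D 0x5A 0xB4

Derivation:
After byte 1 (0x3B): reg=0xA1
After byte 2 (0x26): reg=0x9C
After byte 3 (0x59): reg=0x55
After byte 4 (0xD6): reg=0x80
Register before byte 5: 0x80
After XOR with byte 0xBC: 0x3C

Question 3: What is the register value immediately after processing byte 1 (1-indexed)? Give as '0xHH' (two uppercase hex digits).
After byte 1 (0x3B): reg=0xA1

Answer: 0xA1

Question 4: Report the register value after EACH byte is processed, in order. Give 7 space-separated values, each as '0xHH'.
0xA1 0x9C 0x55 0x80 0xB4 0x7E 0x96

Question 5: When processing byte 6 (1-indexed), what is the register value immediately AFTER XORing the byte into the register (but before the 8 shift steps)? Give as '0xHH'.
Register before byte 6: 0xB4
Byte 6: 0xA6
0xB4 XOR 0xA6 = 0x12

Answer: 0x12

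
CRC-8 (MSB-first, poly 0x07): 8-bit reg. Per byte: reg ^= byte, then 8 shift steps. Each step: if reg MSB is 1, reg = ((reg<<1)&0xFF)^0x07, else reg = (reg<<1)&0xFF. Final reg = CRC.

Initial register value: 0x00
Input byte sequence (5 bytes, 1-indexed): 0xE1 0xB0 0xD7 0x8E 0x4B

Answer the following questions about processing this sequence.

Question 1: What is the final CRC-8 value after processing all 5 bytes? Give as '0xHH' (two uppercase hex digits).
After byte 1 (0xE1): reg=0xA9
After byte 2 (0xB0): reg=0x4F
After byte 3 (0xD7): reg=0xC1
After byte 4 (0x8E): reg=0xEA
After byte 5 (0x4B): reg=0x6E

Answer: 0x6E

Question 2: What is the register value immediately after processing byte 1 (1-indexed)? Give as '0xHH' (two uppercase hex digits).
After byte 1 (0xE1): reg=0xA9

Answer: 0xA9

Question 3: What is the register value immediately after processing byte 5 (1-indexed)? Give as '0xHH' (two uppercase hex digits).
After byte 1 (0xE1): reg=0xA9
After byte 2 (0xB0): reg=0x4F
After byte 3 (0xD7): reg=0xC1
After byte 4 (0x8E): reg=0xEA
After byte 5 (0x4B): reg=0x6E

Answer: 0x6E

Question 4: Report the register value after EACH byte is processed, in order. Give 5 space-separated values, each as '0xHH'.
0xA9 0x4F 0xC1 0xEA 0x6E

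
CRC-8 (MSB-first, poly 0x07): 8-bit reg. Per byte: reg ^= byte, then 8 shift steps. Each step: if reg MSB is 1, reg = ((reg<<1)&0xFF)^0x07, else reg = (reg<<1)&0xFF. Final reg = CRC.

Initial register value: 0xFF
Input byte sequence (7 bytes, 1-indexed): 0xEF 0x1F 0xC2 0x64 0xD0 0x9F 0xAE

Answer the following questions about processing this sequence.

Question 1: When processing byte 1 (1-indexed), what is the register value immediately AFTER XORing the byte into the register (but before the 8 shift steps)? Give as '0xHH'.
Register before byte 1: 0xFF
Byte 1: 0xEF
0xFF XOR 0xEF = 0x10

Answer: 0x10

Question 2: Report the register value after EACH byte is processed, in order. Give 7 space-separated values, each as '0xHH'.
0x70 0x0A 0x76 0x7E 0x43 0x1A 0x05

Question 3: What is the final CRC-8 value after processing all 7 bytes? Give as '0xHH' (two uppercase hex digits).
Answer: 0x05

Derivation:
After byte 1 (0xEF): reg=0x70
After byte 2 (0x1F): reg=0x0A
After byte 3 (0xC2): reg=0x76
After byte 4 (0x64): reg=0x7E
After byte 5 (0xD0): reg=0x43
After byte 6 (0x9F): reg=0x1A
After byte 7 (0xAE): reg=0x05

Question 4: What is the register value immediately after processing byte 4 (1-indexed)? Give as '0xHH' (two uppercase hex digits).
Answer: 0x7E

Derivation:
After byte 1 (0xEF): reg=0x70
After byte 2 (0x1F): reg=0x0A
After byte 3 (0xC2): reg=0x76
After byte 4 (0x64): reg=0x7E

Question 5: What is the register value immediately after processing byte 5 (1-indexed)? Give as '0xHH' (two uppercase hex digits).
After byte 1 (0xEF): reg=0x70
After byte 2 (0x1F): reg=0x0A
After byte 3 (0xC2): reg=0x76
After byte 4 (0x64): reg=0x7E
After byte 5 (0xD0): reg=0x43

Answer: 0x43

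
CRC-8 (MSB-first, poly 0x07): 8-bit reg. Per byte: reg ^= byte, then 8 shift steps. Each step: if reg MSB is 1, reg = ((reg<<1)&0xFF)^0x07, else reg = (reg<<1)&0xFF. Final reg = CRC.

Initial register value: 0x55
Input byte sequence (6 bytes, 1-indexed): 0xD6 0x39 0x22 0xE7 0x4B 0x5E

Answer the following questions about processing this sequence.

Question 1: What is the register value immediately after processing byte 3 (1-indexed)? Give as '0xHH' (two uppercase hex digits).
Answer: 0x1C

Derivation:
After byte 1 (0xD6): reg=0x80
After byte 2 (0x39): reg=0x26
After byte 3 (0x22): reg=0x1C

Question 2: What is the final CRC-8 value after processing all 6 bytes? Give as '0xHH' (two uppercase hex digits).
After byte 1 (0xD6): reg=0x80
After byte 2 (0x39): reg=0x26
After byte 3 (0x22): reg=0x1C
After byte 4 (0xE7): reg=0xEF
After byte 5 (0x4B): reg=0x75
After byte 6 (0x5E): reg=0xD1

Answer: 0xD1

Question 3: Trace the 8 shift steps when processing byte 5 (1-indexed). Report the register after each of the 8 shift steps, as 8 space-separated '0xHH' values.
Answer: 0x4F 0x9E 0x3B 0x76 0xEC 0xDF 0xB9 0x75

Derivation:
After byte 1 (0xD6): reg=0x80
After byte 2 (0x39): reg=0x26
After byte 3 (0x22): reg=0x1C
After byte 4 (0xE7): reg=0xEF
Register before byte 5: 0xEF
After XOR with byte 0x4B: 0xA4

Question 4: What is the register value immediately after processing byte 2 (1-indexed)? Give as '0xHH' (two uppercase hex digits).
After byte 1 (0xD6): reg=0x80
After byte 2 (0x39): reg=0x26

Answer: 0x26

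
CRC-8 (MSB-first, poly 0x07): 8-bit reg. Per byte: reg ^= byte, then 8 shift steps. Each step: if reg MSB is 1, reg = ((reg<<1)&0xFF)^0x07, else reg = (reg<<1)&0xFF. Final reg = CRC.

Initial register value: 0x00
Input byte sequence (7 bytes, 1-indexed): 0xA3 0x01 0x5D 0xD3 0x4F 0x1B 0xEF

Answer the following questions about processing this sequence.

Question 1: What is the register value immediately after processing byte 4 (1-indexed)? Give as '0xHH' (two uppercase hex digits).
After byte 1 (0xA3): reg=0x60
After byte 2 (0x01): reg=0x20
After byte 3 (0x5D): reg=0x74
After byte 4 (0xD3): reg=0x7C

Answer: 0x7C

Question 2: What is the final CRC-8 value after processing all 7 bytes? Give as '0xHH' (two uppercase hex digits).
After byte 1 (0xA3): reg=0x60
After byte 2 (0x01): reg=0x20
After byte 3 (0x5D): reg=0x74
After byte 4 (0xD3): reg=0x7C
After byte 5 (0x4F): reg=0x99
After byte 6 (0x1B): reg=0x87
After byte 7 (0xEF): reg=0x1F

Answer: 0x1F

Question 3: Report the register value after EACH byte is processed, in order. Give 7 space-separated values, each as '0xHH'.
0x60 0x20 0x74 0x7C 0x99 0x87 0x1F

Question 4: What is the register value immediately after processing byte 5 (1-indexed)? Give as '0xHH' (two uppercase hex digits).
Answer: 0x99

Derivation:
After byte 1 (0xA3): reg=0x60
After byte 2 (0x01): reg=0x20
After byte 3 (0x5D): reg=0x74
After byte 4 (0xD3): reg=0x7C
After byte 5 (0x4F): reg=0x99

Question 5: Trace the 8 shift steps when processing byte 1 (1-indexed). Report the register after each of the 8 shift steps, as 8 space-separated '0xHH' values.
Answer: 0x41 0x82 0x03 0x06 0x0C 0x18 0x30 0x60

Derivation:
Register before byte 1: 0x00
After XOR with byte 0xA3: 0xA3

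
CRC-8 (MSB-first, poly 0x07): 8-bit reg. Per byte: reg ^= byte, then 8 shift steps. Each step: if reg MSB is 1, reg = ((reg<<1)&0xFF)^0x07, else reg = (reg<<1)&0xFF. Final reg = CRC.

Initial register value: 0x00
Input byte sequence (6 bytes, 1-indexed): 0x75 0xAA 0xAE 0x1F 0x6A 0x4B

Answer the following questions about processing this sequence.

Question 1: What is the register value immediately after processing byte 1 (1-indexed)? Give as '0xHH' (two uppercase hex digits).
After byte 1 (0x75): reg=0x4C

Answer: 0x4C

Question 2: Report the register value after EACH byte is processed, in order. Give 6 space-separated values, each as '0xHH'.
0x4C 0xBC 0x7E 0x20 0xF1 0x2F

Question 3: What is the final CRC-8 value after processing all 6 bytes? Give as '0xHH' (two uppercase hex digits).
After byte 1 (0x75): reg=0x4C
After byte 2 (0xAA): reg=0xBC
After byte 3 (0xAE): reg=0x7E
After byte 4 (0x1F): reg=0x20
After byte 5 (0x6A): reg=0xF1
After byte 6 (0x4B): reg=0x2F

Answer: 0x2F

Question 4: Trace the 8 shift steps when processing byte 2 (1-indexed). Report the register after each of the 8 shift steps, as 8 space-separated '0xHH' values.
After byte 1 (0x75): reg=0x4C
Register before byte 2: 0x4C
After XOR with byte 0xAA: 0xE6

Answer: 0xCB 0x91 0x25 0x4A 0x94 0x2F 0x5E 0xBC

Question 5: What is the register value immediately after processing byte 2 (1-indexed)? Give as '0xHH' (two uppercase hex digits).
After byte 1 (0x75): reg=0x4C
After byte 2 (0xAA): reg=0xBC

Answer: 0xBC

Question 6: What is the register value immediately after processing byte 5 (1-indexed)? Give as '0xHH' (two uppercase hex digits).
After byte 1 (0x75): reg=0x4C
After byte 2 (0xAA): reg=0xBC
After byte 3 (0xAE): reg=0x7E
After byte 4 (0x1F): reg=0x20
After byte 5 (0x6A): reg=0xF1

Answer: 0xF1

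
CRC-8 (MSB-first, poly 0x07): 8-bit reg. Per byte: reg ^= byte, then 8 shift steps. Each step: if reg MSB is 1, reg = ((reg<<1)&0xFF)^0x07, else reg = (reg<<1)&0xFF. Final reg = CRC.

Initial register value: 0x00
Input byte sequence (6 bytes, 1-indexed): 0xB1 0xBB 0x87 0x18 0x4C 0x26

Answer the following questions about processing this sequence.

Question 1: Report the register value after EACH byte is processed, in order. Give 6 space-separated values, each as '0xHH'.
0x1E 0x72 0xC5 0x1D 0xB0 0xEB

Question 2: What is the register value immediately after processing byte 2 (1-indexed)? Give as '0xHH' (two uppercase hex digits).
Answer: 0x72

Derivation:
After byte 1 (0xB1): reg=0x1E
After byte 2 (0xBB): reg=0x72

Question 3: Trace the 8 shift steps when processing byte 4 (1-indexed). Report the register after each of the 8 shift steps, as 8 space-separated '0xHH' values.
After byte 1 (0xB1): reg=0x1E
After byte 2 (0xBB): reg=0x72
After byte 3 (0x87): reg=0xC5
Register before byte 4: 0xC5
After XOR with byte 0x18: 0xDD

Answer: 0xBD 0x7D 0xFA 0xF3 0xE1 0xC5 0x8D 0x1D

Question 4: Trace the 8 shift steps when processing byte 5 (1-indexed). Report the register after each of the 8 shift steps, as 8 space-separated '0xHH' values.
After byte 1 (0xB1): reg=0x1E
After byte 2 (0xBB): reg=0x72
After byte 3 (0x87): reg=0xC5
After byte 4 (0x18): reg=0x1D
Register before byte 5: 0x1D
After XOR with byte 0x4C: 0x51

Answer: 0xA2 0x43 0x86 0x0B 0x16 0x2C 0x58 0xB0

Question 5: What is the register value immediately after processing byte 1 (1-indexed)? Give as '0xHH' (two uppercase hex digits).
After byte 1 (0xB1): reg=0x1E

Answer: 0x1E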